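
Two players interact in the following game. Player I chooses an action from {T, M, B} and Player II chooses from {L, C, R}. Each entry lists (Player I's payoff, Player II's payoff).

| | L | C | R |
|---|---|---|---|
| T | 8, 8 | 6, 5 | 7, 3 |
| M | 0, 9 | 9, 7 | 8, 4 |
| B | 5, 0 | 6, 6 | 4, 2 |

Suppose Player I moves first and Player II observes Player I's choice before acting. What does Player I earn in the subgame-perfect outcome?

8

Player II best-responds to each possible Player I move:
- T: Player II compares 8, 5, 3 and picks L; Player I would get 8.
- M: Player II compares 9, 7, 4 and picks L; Player I would get 0.
- B: Player II compares 0, 6, 2 and picks C; Player I would get 6.
Maximizing over 8, 0, 6, Player I chooses T. Subgame-perfect outcome: (T, L) with payoffs (8, 8).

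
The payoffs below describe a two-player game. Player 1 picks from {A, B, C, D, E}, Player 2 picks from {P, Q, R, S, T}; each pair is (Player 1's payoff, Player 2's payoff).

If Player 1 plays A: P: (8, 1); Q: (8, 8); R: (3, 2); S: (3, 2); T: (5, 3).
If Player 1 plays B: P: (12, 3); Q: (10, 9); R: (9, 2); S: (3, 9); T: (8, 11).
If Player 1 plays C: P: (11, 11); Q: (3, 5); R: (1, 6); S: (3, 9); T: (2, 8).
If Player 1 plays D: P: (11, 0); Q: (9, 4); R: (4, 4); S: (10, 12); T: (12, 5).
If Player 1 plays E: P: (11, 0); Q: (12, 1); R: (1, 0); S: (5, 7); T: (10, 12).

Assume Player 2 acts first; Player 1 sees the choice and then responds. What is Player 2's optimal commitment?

Player 1 best-responds to each possible Player 2 move:
- P: Player 1 compares 8, 12, 11, 11, 11 and picks B; Player 2 would get 3.
- Q: Player 1 compares 8, 10, 3, 9, 12 and picks E; Player 2 would get 1.
- R: Player 1 compares 3, 9, 1, 4, 1 and picks B; Player 2 would get 2.
- S: Player 1 compares 3, 3, 3, 10, 5 and picks D; Player 2 would get 12.
- T: Player 1 compares 5, 8, 2, 12, 10 and picks D; Player 2 would get 5.
Maximizing over 3, 1, 2, 12, 5, Player 2 chooses S. Subgame-perfect outcome: (D, S) with payoffs (10, 12).

S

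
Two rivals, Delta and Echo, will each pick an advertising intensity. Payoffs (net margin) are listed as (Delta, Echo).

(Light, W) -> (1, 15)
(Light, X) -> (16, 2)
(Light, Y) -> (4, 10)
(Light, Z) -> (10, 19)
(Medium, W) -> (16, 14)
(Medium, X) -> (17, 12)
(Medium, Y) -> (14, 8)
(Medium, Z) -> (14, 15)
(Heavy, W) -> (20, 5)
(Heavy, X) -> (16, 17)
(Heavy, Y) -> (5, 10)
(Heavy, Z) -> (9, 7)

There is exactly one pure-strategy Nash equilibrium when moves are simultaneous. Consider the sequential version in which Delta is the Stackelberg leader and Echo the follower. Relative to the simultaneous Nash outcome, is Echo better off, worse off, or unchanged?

better off

Echo best-responds to each possible Delta move:
- Light: BR = Z, leader payoff 10.
- Medium: BR = Z, leader payoff 14.
- Heavy: BR = X, leader payoff 16.
Among 10, 14, 16, the best is 16 at Heavy. Subgame-perfect outcome: (Heavy, X) with payoffs (16, 17).
For the simultaneous game, intersect best replies.
Delta's best replies: W→Heavy; X→Medium; Y→Medium; Z→Medium.
Echo's best replies: Light→Z; Medium→Z; Heavy→X.
The unique mutual best reply is (Medium, Z), giving (14, 15).
Echo earns 17 sequentially versus 15 at the Nash outcome: better off.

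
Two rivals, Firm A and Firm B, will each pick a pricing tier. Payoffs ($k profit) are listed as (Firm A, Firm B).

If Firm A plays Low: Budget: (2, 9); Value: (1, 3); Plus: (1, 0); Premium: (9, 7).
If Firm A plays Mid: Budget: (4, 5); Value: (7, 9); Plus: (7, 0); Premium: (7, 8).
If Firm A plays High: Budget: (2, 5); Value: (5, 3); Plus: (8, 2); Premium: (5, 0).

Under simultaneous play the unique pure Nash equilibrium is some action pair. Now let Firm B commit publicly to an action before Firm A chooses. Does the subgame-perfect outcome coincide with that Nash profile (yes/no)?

yes

Work backward from Firm A's decision.
- Budget → Firm A plays Mid (best of 2, 4, 2); Firm B gets 5.
- Value → Firm A plays Mid (best of 1, 7, 5); Firm B gets 9.
- Plus → Firm A plays High (best of 1, 7, 8); Firm B gets 2.
- Premium → Firm A plays Low (best of 9, 7, 5); Firm B gets 7.
Among 5, 9, 2, 7, the best is 9 at Value. Subgame-perfect outcome: (Mid, Value) with payoffs (7, 9).
Now find the simultaneous Nash equilibrium.
Firm A's best replies: Budget→Mid; Value→Mid; Plus→High; Premium→Low.
Firm B's best replies: Low→Budget; Mid→Value; High→Budget.
Only (Mid, Value) has each player best-responding; Nash payoffs (7, 9).
Sequential outcome (Mid, Value) coincides with the Nash profile (Mid, Value).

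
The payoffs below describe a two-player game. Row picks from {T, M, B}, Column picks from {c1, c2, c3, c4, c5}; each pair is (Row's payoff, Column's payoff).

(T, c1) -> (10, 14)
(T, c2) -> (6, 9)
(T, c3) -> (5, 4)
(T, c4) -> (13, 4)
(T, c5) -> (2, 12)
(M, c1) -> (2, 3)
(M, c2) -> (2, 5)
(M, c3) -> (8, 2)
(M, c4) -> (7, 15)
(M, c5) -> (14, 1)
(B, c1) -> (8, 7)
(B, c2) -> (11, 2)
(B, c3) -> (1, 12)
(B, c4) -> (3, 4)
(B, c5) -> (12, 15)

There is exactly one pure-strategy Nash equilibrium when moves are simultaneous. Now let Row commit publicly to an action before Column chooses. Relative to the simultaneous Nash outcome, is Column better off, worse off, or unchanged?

better off

Backward induction with Row moving first.
- T: Column compares 14, 9, 4, 4, 12 and picks c1; Row would get 10.
- M: Column compares 3, 5, 2, 15, 1 and picks c4; Row would get 7.
- B: Column compares 7, 2, 12, 4, 15 and picks c5; Row would get 12.
Among 10, 7, 12, the best is 12 at B. Subgame-perfect outcome: (B, c5) with payoffs (12, 15).
For the simultaneous game, intersect best replies.
Row's best replies: c1→T; c2→B; c3→M; c4→T; c5→M.
Column's best replies: T→c1; M→c4; B→c5.
Only (T, c1) has each player best-responding; Nash payoffs (10, 14).
Column earns 15 sequentially versus 14 at the Nash outcome: better off.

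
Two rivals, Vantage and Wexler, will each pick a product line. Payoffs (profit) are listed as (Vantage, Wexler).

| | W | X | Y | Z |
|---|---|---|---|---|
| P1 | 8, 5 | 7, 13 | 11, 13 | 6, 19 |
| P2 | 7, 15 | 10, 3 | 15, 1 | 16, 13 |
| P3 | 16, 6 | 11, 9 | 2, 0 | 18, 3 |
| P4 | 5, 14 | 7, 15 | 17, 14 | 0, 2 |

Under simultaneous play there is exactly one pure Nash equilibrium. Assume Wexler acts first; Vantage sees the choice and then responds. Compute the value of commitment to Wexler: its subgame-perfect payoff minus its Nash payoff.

5

Vantage best-responds to each possible Wexler move:
- W: Vantage compares 8, 7, 16, 5 and picks P3; Wexler would get 6.
- X: Vantage compares 7, 10, 11, 7 and picks P3; Wexler would get 9.
- Y: Vantage compares 11, 15, 2, 17 and picks P4; Wexler would get 14.
- Z: Vantage compares 6, 16, 18, 0 and picks P3; Wexler would get 3.
Wexler's induced payoffs are 6, 9, 14, 3, so Wexler commits to Y. Subgame-perfect outcome: (P4, Y) with payoffs (17, 14).
Under simultaneous play:
Vantage's best replies: W→P3; X→P3; Y→P4; Z→P3.
Wexler's best replies: P1→Z; P2→W; P3→X; P4→X.
The unique mutual best reply is (P3, X), giving (11, 9).
Wexler's commitment gain: 14 − 9 = 5.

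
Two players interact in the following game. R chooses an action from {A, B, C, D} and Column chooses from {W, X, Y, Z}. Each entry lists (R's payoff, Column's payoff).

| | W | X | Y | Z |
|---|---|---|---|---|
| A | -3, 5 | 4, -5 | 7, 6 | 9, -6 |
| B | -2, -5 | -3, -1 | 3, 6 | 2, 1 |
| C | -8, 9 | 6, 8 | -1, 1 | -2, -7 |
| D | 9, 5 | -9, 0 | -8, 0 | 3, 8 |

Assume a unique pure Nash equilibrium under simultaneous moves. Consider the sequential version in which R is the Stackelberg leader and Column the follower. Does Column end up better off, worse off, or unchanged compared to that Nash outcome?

Work backward from Column's decision.
- A: BR = Y, leader payoff 7.
- B: BR = Y, leader payoff 3.
- C: BR = W, leader payoff -8.
- D: BR = Z, leader payoff 3.
Among 7, 3, -8, 3, the best is 7 at A. Subgame-perfect outcome: (A, Y) with payoffs (7, 6).
Now find the simultaneous Nash equilibrium.
R's best replies: W→D; X→C; Y→A; Z→A.
Column's best replies: A→Y; B→Y; C→W; D→Z.
The unique mutual best reply is (A, Y), giving (7, 6).
Column earns 6 sequentially versus 6 at the Nash outcome: unchanged.

unchanged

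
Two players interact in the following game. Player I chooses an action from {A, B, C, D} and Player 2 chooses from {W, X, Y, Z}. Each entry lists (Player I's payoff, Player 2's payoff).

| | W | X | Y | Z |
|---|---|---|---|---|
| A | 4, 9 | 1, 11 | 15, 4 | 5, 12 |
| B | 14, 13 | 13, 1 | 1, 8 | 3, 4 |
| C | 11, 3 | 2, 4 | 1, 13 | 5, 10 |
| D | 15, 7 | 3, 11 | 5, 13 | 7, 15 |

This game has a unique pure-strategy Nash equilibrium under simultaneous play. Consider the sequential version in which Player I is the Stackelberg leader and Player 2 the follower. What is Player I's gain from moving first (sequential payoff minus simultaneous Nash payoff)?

Work backward from Player 2's decision.
- A: Player 2 compares 9, 11, 4, 12 and picks Z; Player I would get 5.
- B: Player 2 compares 13, 1, 8, 4 and picks W; Player I would get 14.
- C: Player 2 compares 3, 4, 13, 10 and picks Y; Player I would get 1.
- D: Player 2 compares 7, 11, 13, 15 and picks Z; Player I would get 7.
Among 5, 14, 1, 7, the best is 14 at B. Subgame-perfect outcome: (B, W) with payoffs (14, 13).
Now find the simultaneous Nash equilibrium.
Player I's best replies: W→D; X→B; Y→A; Z→D.
Player 2's best replies: A→Z; B→W; C→Y; D→Z.
Only (D, Z) has each player best-responding; Nash payoffs (7, 15).
Player I's commitment gain: 14 − 7 = 7.

7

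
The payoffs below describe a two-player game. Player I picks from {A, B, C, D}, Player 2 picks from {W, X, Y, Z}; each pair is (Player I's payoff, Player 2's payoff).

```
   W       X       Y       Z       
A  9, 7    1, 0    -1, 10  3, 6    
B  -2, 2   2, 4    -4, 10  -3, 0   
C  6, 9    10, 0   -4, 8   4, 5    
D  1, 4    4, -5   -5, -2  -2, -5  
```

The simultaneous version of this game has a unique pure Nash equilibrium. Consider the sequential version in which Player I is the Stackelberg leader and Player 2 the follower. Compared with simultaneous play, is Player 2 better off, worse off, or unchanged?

Solve by backward induction (Player I leads).
- A: Player 2 compares 7, 0, 10, 6 and picks Y; Player I would get -1.
- B: Player 2 compares 2, 4, 10, 0 and picks Y; Player I would get -4.
- C: Player 2 compares 9, 0, 8, 5 and picks W; Player I would get 6.
- D: Player 2 compares 4, -5, -2, -5 and picks W; Player I would get 1.
Player I's induced payoffs are -1, -4, 6, 1, so Player I commits to C. Subgame-perfect outcome: (C, W) with payoffs (6, 9).
Under simultaneous play:
Player I's best replies: W→A; X→C; Y→A; Z→C.
Player 2's best replies: A→Y; B→Y; C→W; D→W.
The unique mutual best reply is (A, Y), giving (-1, 10).
Player 2 earns 9 sequentially versus 10 at the Nash outcome: worse off.

worse off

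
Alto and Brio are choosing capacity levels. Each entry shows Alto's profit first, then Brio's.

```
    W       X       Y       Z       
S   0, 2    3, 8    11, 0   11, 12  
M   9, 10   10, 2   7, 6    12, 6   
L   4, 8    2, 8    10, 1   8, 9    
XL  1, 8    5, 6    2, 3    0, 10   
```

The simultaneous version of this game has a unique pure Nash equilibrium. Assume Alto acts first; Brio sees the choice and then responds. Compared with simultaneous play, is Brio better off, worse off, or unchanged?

Brio best-responds to each possible Alto move:
- S: Brio compares 2, 8, 0, 12 and picks Z; Alto would get 11.
- M: Brio compares 10, 2, 6, 6 and picks W; Alto would get 9.
- L: Brio compares 8, 8, 1, 9 and picks Z; Alto would get 8.
- XL: Brio compares 8, 6, 3, 10 and picks Z; Alto would get 0.
Maximizing over 11, 9, 8, 0, Alto chooses S. Subgame-perfect outcome: (S, Z) with payoffs (11, 12).
For the simultaneous game, intersect best replies.
Alto's best replies: W→M; X→M; Y→S; Z→M.
Brio's best replies: S→Z; M→W; L→Z; XL→Z.
The unique mutual best reply is (M, W), giving (9, 10).
Brio earns 12 sequentially versus 10 at the Nash outcome: better off.

better off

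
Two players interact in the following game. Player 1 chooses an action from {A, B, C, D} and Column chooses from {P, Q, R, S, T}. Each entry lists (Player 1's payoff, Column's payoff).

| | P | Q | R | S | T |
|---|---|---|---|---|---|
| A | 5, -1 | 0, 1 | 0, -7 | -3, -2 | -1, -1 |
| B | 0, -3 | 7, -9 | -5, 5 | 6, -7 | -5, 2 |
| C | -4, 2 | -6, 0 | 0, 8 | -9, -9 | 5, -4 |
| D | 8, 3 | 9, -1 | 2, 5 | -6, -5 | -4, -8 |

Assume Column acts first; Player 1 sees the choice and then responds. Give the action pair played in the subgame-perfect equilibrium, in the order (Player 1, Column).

Backward induction with Column moving first.
- P: BR = D, leader payoff 3.
- Q: BR = D, leader payoff -1.
- R: BR = D, leader payoff 5.
- S: BR = B, leader payoff -7.
- T: BR = C, leader payoff -4.
Maximizing over 3, -1, 5, -7, -4, Column chooses R. Subgame-perfect outcome: (D, R) with payoffs (2, 5).

(D, R)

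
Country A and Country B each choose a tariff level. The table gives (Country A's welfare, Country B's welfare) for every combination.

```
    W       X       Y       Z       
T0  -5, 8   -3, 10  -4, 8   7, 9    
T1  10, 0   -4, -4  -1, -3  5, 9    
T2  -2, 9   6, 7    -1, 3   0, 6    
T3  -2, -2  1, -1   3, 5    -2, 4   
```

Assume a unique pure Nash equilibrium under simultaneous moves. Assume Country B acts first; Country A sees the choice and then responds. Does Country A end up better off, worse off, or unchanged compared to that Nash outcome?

Solve by backward induction (Country B leads).
- W → Country A plays T1 (best of -5, 10, -2, -2); Country B gets 0.
- X → Country A plays T2 (best of -3, -4, 6, 1); Country B gets 7.
- Y → Country A plays T3 (best of -4, -1, -1, 3); Country B gets 5.
- Z → Country A plays T0 (best of 7, 5, 0, -2); Country B gets 9.
Maximizing over 0, 7, 5, 9, Country B chooses Z. Subgame-perfect outcome: (T0, Z) with payoffs (7, 9).
Now find the simultaneous Nash equilibrium.
Country A's best replies: W→T1; X→T2; Y→T3; Z→T0.
Country B's best replies: T0→X; T1→Z; T2→W; T3→Y.
The unique mutual best reply is (T3, Y), giving (3, 5).
Country A earns 7 sequentially versus 3 at the Nash outcome: better off.

better off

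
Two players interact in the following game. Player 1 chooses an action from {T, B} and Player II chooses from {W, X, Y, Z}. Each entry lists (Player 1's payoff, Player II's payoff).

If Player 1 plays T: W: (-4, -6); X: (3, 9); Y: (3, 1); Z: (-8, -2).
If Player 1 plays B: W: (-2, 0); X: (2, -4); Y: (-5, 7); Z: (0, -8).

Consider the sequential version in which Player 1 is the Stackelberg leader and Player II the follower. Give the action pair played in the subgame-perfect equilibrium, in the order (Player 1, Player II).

(T, X)

Player II best-responds to each possible Player 1 move:
- T: Player II compares -6, 9, 1, -2 and picks X; Player 1 would get 3.
- B: Player II compares 0, -4, 7, -8 and picks Y; Player 1 would get -5.
Maximizing over 3, -5, Player 1 chooses T. Subgame-perfect outcome: (T, X) with payoffs (3, 9).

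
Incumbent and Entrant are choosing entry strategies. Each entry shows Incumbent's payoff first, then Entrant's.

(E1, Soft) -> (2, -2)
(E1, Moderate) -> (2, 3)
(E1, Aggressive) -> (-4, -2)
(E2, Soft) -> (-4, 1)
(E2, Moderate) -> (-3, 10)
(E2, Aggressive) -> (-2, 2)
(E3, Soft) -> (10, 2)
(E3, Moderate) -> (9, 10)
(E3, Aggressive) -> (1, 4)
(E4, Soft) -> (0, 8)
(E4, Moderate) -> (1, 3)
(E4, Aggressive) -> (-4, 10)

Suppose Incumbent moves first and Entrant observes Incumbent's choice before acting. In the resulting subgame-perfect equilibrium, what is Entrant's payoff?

Entrant best-responds to each possible Incumbent move:
- E1: Entrant compares -2, 3, -2 and picks Moderate; Incumbent would get 2.
- E2: Entrant compares 1, 10, 2 and picks Moderate; Incumbent would get -3.
- E3: Entrant compares 2, 10, 4 and picks Moderate; Incumbent would get 9.
- E4: Entrant compares 8, 3, 10 and picks Aggressive; Incumbent would get -4.
Among 2, -3, 9, -4, the best is 9 at E3. Subgame-perfect outcome: (E3, Moderate) with payoffs (9, 10).

10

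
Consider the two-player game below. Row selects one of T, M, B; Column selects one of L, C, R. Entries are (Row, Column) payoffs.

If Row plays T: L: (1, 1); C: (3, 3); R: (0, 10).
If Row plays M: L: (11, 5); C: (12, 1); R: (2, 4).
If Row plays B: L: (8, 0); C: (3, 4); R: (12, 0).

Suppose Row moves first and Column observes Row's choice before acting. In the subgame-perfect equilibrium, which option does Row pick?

Column best-responds to each possible Row move:
- T: BR = R, leader payoff 0.
- M: BR = L, leader payoff 11.
- B: BR = C, leader payoff 3.
Row's induced payoffs are 0, 11, 3, so Row commits to M. Subgame-perfect outcome: (M, L) with payoffs (11, 5).

M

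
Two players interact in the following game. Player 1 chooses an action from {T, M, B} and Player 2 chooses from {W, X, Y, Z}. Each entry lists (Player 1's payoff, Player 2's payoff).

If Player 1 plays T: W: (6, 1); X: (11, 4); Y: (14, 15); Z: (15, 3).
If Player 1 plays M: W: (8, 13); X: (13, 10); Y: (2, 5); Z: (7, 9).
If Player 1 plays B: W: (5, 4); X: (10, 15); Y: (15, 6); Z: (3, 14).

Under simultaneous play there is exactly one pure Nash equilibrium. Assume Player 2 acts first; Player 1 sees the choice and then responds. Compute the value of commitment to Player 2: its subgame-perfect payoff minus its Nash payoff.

0

Player 1 best-responds to each possible Player 2 move:
- W: Player 1 compares 6, 8, 5 and picks M; Player 2 would get 13.
- X: Player 1 compares 11, 13, 10 and picks M; Player 2 would get 10.
- Y: Player 1 compares 14, 2, 15 and picks B; Player 2 would get 6.
- Z: Player 1 compares 15, 7, 3 and picks T; Player 2 would get 3.
Maximizing over 13, 10, 6, 3, Player 2 chooses W. Subgame-perfect outcome: (M, W) with payoffs (8, 13).
Now find the simultaneous Nash equilibrium.
Player 1's best replies: W→M; X→M; Y→B; Z→T.
Player 2's best replies: T→Y; M→W; B→X.
Only (M, W) has each player best-responding; Nash payoffs (8, 13).
Player 2's commitment gain: 13 − 13 = 0.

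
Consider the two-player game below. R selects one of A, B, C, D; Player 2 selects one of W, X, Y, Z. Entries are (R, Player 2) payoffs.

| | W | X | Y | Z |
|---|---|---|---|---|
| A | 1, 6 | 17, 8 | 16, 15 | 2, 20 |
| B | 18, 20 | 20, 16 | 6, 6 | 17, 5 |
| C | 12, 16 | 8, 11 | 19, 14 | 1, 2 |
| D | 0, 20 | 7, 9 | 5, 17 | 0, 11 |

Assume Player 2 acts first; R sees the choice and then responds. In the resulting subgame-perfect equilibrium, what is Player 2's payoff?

20

Backward induction with Player 2 moving first.
- W: R compares 1, 18, 12, 0 and picks B; Player 2 would get 20.
- X: R compares 17, 20, 8, 7 and picks B; Player 2 would get 16.
- Y: R compares 16, 6, 19, 5 and picks C; Player 2 would get 14.
- Z: R compares 2, 17, 1, 0 and picks B; Player 2 would get 5.
Player 2's induced payoffs are 20, 16, 14, 5, so Player 2 commits to W. Subgame-perfect outcome: (B, W) with payoffs (18, 20).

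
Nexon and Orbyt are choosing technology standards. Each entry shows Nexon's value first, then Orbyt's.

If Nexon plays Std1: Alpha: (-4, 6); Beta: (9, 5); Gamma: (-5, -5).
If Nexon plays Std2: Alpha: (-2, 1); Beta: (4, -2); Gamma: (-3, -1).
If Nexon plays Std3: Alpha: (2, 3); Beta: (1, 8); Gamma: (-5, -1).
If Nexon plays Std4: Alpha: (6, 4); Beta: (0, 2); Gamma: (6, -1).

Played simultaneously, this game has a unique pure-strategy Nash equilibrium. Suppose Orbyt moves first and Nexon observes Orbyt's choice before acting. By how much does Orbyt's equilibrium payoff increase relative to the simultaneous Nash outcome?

Solve by backward induction (Orbyt leads).
- Alpha: BR = Std4, leader payoff 4.
- Beta: BR = Std1, leader payoff 5.
- Gamma: BR = Std4, leader payoff -1.
Among 4, 5, -1, the best is 5 at Beta. Subgame-perfect outcome: (Std1, Beta) with payoffs (9, 5).
Under simultaneous play:
Nexon's best replies: Alpha→Std4; Beta→Std1; Gamma→Std4.
Orbyt's best replies: Std1→Alpha; Std2→Alpha; Std3→Beta; Std4→Alpha.
Only (Std4, Alpha) has each player best-responding; Nash payoffs (6, 4).
Orbyt's commitment gain: 5 − 4 = 1.

1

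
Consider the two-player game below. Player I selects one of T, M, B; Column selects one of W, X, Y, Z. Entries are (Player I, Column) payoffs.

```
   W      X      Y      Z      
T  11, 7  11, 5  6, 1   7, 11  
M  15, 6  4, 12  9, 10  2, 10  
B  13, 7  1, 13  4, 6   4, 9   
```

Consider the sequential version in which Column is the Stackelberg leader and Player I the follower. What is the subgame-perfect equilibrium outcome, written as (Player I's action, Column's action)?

Player I best-responds to each possible Column move:
- W: Player I compares 11, 15, 13 and picks M; Column would get 6.
- X: Player I compares 11, 4, 1 and picks T; Column would get 5.
- Y: Player I compares 6, 9, 4 and picks M; Column would get 10.
- Z: Player I compares 7, 2, 4 and picks T; Column would get 11.
Maximizing over 6, 5, 10, 11, Column chooses Z. Subgame-perfect outcome: (T, Z) with payoffs (7, 11).

(T, Z)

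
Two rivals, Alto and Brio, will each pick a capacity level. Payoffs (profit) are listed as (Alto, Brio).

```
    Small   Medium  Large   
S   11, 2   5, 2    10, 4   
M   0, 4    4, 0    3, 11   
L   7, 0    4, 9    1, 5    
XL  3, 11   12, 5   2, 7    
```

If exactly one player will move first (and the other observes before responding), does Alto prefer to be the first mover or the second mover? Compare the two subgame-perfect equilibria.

If Alto leads: Brio's best replies are S→Large, M→Large, L→Medium, XL→Small; Alto's induced payoffs 10, 3, 4, 3; outcome (S, Large), payoffs (10, 4).
If Brio leads: Alto's best replies are Small→S, Medium→XL, Large→S; Brio's induced payoffs 2, 5, 4; outcome (XL, Medium), payoffs (12, 5).
Alto gets 10 moving first and 12 moving second, so Alto prefers to move second.

second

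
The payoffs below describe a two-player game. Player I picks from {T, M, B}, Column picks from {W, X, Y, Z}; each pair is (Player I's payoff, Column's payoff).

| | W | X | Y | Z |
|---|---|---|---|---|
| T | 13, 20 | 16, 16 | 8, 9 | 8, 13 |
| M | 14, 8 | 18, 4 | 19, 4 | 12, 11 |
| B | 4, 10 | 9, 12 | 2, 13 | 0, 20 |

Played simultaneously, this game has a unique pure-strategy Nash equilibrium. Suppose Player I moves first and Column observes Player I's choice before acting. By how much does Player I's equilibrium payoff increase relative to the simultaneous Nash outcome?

1

Work backward from Column's decision.
- T → Column plays W (best of 20, 16, 9, 13); Player I gets 13.
- M → Column plays Z (best of 8, 4, 4, 11); Player I gets 12.
- B → Column plays Z (best of 10, 12, 13, 20); Player I gets 0.
Among 13, 12, 0, the best is 13 at T. Subgame-perfect outcome: (T, W) with payoffs (13, 20).
Now find the simultaneous Nash equilibrium.
Player I's best replies: W→M; X→M; Y→M; Z→M.
Column's best replies: T→W; M→Z; B→Z.
Only (M, Z) has each player best-responding; Nash payoffs (12, 11).
Player I's commitment gain: 13 − 12 = 1.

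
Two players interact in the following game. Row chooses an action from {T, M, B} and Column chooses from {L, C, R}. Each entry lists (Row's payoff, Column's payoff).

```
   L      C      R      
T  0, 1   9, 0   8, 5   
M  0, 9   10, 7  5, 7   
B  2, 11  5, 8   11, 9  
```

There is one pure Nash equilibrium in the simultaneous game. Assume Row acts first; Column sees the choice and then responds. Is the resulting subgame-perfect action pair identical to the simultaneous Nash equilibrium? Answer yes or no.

no

Column best-responds to each possible Row move:
- T: BR = R, leader payoff 8.
- M: BR = L, leader payoff 0.
- B: BR = L, leader payoff 2.
Maximizing over 8, 0, 2, Row chooses T. Subgame-perfect outcome: (T, R) with payoffs (8, 5).
Now find the simultaneous Nash equilibrium.
Row's best replies: L→B; C→M; R→B.
Column's best replies: T→R; M→L; B→L.
The unique mutual best reply is (B, L), giving (2, 11).
Sequential outcome (T, R) differs from the Nash profile (B, L).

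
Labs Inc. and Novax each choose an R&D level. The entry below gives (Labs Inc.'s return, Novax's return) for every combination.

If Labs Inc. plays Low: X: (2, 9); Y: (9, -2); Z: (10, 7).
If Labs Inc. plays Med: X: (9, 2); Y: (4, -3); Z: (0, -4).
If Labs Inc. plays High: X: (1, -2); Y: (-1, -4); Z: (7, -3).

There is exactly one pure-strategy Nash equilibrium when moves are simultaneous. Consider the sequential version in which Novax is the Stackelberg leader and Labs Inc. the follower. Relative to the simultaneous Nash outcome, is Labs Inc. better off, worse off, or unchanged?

better off

Backward induction with Novax moving first.
- X → Labs Inc. plays Med (best of 2, 9, 1); Novax gets 2.
- Y → Labs Inc. plays Low (best of 9, 4, -1); Novax gets -2.
- Z → Labs Inc. plays Low (best of 10, 0, 7); Novax gets 7.
Among 2, -2, 7, the best is 7 at Z. Subgame-perfect outcome: (Low, Z) with payoffs (10, 7).
For the simultaneous game, intersect best replies.
Labs Inc.'s best replies: X→Med; Y→Low; Z→Low.
Novax's best replies: Low→X; Med→X; High→X.
The unique mutual best reply is (Med, X), giving (9, 2).
Labs Inc. earns 10 sequentially versus 9 at the Nash outcome: better off.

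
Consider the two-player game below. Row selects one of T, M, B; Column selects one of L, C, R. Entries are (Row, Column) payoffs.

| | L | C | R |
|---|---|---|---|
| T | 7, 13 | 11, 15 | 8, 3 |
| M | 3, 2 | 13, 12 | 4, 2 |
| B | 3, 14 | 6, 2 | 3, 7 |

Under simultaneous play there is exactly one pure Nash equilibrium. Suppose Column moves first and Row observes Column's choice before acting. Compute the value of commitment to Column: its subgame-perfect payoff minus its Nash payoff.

1

Backward induction with Column moving first.
- L → Row plays T (best of 7, 3, 3); Column gets 13.
- C → Row plays M (best of 11, 13, 6); Column gets 12.
- R → Row plays T (best of 8, 4, 3); Column gets 3.
Maximizing over 13, 12, 3, Column chooses L. Subgame-perfect outcome: (T, L) with payoffs (7, 13).
For the simultaneous game, intersect best replies.
Row's best replies: L→T; C→M; R→T.
Column's best replies: T→C; M→C; B→L.
Only (M, C) has each player best-responding; Nash payoffs (13, 12).
Column's commitment gain: 13 − 12 = 1.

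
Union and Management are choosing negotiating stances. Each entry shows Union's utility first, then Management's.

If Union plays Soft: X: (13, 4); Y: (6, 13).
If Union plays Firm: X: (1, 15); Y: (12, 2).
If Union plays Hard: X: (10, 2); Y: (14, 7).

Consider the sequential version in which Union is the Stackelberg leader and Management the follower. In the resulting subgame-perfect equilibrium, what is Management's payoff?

7

Solve by backward induction (Union leads).
- Soft: Management compares 4, 13 and picks Y; Union would get 6.
- Firm: Management compares 15, 2 and picks X; Union would get 1.
- Hard: Management compares 2, 7 and picks Y; Union would get 14.
Among 6, 1, 14, the best is 14 at Hard. Subgame-perfect outcome: (Hard, Y) with payoffs (14, 7).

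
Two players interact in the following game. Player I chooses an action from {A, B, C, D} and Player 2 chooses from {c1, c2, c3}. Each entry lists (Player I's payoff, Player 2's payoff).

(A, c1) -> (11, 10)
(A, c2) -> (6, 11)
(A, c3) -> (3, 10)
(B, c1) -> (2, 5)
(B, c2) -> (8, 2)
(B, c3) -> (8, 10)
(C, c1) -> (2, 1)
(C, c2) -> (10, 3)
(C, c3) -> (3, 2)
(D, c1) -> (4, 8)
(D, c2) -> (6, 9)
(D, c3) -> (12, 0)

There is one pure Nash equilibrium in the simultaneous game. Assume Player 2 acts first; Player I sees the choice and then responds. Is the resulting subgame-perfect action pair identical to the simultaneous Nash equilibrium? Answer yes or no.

Player I best-responds to each possible Player 2 move:
- c1: Player I compares 11, 2, 2, 4 and picks A; Player 2 would get 10.
- c2: Player I compares 6, 8, 10, 6 and picks C; Player 2 would get 3.
- c3: Player I compares 3, 8, 3, 12 and picks D; Player 2 would get 0.
Player 2's induced payoffs are 10, 3, 0, so Player 2 commits to c1. Subgame-perfect outcome: (A, c1) with payoffs (11, 10).
For the simultaneous game, intersect best replies.
Player I's best replies: c1→A; c2→C; c3→D.
Player 2's best replies: A→c2; B→c3; C→c2; D→c2.
Only (C, c2) has each player best-responding; Nash payoffs (10, 3).
Sequential outcome (A, c1) differs from the Nash profile (C, c2).

no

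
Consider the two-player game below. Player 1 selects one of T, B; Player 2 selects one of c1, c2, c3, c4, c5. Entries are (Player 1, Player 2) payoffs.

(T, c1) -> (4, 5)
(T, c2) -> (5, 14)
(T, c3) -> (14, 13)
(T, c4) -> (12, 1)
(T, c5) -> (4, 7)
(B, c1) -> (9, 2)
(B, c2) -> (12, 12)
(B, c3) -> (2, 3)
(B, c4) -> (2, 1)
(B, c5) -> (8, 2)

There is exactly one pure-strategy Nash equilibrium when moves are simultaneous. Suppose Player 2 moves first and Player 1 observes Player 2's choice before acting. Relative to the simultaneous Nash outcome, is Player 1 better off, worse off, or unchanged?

Backward induction with Player 2 moving first.
- c1 → Player 1 plays B (best of 4, 9); Player 2 gets 2.
- c2 → Player 1 plays B (best of 5, 12); Player 2 gets 12.
- c3 → Player 1 plays T (best of 14, 2); Player 2 gets 13.
- c4 → Player 1 plays T (best of 12, 2); Player 2 gets 1.
- c5 → Player 1 plays B (best of 4, 8); Player 2 gets 2.
Player 2's induced payoffs are 2, 12, 13, 1, 2, so Player 2 commits to c3. Subgame-perfect outcome: (T, c3) with payoffs (14, 13).
Now find the simultaneous Nash equilibrium.
Player 1's best replies: c1→B; c2→B; c3→T; c4→T; c5→B.
Player 2's best replies: T→c2; B→c2.
The unique mutual best reply is (B, c2), giving (12, 12).
Player 1 earns 14 sequentially versus 12 at the Nash outcome: better off.

better off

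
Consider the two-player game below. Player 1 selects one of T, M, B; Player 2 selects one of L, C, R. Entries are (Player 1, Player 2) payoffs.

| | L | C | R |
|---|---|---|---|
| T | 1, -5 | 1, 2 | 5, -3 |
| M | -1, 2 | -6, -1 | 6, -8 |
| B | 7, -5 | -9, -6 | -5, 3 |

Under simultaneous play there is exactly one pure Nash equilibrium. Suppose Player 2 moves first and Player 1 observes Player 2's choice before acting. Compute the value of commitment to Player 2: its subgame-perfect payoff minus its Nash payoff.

Work backward from Player 1's decision.
- L → Player 1 plays B (best of 1, -1, 7); Player 2 gets -5.
- C → Player 1 plays T (best of 1, -6, -9); Player 2 gets 2.
- R → Player 1 plays M (best of 5, 6, -5); Player 2 gets -8.
Maximizing over -5, 2, -8, Player 2 chooses C. Subgame-perfect outcome: (T, C) with payoffs (1, 2).
For the simultaneous game, intersect best replies.
Player 1's best replies: L→B; C→T; R→M.
Player 2's best replies: T→C; M→L; B→R.
Only (T, C) has each player best-responding; Nash payoffs (1, 2).
Player 2's commitment gain: 2 − 2 = 0.

0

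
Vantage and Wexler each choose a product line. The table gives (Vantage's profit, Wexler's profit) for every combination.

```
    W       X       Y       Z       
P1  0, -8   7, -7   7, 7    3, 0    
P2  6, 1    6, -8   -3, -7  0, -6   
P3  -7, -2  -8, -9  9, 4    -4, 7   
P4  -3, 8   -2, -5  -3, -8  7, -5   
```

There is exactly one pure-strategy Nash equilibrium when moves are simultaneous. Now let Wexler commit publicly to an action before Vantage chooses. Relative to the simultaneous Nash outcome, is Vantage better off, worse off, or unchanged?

better off

Solve by backward induction (Wexler leads).
- W: BR = P2, leader payoff 1.
- X: BR = P1, leader payoff -7.
- Y: BR = P3, leader payoff 4.
- Z: BR = P4, leader payoff -5.
Among 1, -7, 4, -5, the best is 4 at Y. Subgame-perfect outcome: (P3, Y) with payoffs (9, 4).
For the simultaneous game, intersect best replies.
Vantage's best replies: W→P2; X→P1; Y→P3; Z→P4.
Wexler's best replies: P1→Y; P2→W; P3→Z; P4→W.
The unique mutual best reply is (P2, W), giving (6, 1).
Vantage earns 9 sequentially versus 6 at the Nash outcome: better off.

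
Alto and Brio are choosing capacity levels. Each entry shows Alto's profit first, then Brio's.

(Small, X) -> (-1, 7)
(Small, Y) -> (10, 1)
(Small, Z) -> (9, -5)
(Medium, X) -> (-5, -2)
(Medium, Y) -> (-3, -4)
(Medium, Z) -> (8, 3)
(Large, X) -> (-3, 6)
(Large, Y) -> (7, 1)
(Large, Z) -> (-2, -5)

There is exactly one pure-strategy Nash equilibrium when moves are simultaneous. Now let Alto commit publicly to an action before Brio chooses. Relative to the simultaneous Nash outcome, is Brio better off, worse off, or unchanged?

Work backward from Brio's decision.
- Small: BR = X, leader payoff -1.
- Medium: BR = Z, leader payoff 8.
- Large: BR = X, leader payoff -3.
Alto's induced payoffs are -1, 8, -3, so Alto commits to Medium. Subgame-perfect outcome: (Medium, Z) with payoffs (8, 3).
Under simultaneous play:
Alto's best replies: X→Small; Y→Small; Z→Small.
Brio's best replies: Small→X; Medium→Z; Large→X.
The unique mutual best reply is (Small, X), giving (-1, 7).
Brio earns 3 sequentially versus 7 at the Nash outcome: worse off.

worse off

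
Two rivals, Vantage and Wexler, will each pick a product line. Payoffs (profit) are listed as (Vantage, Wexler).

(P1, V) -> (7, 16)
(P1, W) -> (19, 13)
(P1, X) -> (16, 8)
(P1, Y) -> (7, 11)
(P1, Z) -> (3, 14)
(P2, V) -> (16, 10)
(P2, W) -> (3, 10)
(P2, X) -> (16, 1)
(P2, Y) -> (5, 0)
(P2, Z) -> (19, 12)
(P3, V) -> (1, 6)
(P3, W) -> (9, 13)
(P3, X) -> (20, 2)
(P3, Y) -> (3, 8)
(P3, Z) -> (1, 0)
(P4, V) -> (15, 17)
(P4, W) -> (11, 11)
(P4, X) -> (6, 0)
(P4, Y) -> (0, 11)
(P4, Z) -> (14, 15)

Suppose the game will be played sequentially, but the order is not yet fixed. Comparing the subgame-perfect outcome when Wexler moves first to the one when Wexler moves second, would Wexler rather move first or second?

first

If Vantage leads: Wexler's best replies are P1→V, P2→Z, P3→W, P4→V; Vantage's induced payoffs 7, 19, 9, 15; outcome (P2, Z), payoffs (19, 12).
If Wexler leads: Vantage's best replies are V→P2, W→P1, X→P3, Y→P1, Z→P2; Wexler's induced payoffs 10, 13, 2, 11, 12; outcome (P1, W), payoffs (19, 13).
Wexler gets 13 moving first and 12 moving second, so Wexler prefers to move first.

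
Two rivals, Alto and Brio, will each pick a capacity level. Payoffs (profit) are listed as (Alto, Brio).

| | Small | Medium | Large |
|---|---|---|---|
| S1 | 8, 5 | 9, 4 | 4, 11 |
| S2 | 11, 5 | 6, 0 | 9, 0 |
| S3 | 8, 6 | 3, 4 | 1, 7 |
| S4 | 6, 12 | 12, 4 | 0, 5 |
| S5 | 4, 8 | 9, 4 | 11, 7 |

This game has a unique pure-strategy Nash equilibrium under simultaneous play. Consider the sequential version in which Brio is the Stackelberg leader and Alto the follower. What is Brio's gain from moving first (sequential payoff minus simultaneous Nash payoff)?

2

Work backward from Alto's decision.
- Small: BR = S2, leader payoff 5.
- Medium: BR = S4, leader payoff 4.
- Large: BR = S5, leader payoff 7.
Among 5, 4, 7, the best is 7 at Large. Subgame-perfect outcome: (S5, Large) with payoffs (11, 7).
Now find the simultaneous Nash equilibrium.
Alto's best replies: Small→S2; Medium→S4; Large→S5.
Brio's best replies: S1→Large; S2→Small; S3→Large; S4→Small; S5→Small.
The unique mutual best reply is (S2, Small), giving (11, 5).
Brio's commitment gain: 7 − 5 = 2.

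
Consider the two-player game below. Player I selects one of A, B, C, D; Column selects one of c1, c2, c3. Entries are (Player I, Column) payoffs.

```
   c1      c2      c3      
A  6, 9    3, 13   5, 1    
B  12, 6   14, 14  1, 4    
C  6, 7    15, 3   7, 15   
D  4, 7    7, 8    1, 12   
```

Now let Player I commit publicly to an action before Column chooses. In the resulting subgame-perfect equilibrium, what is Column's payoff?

Solve by backward induction (Player I leads).
- A: BR = c2, leader payoff 3.
- B: BR = c2, leader payoff 14.
- C: BR = c3, leader payoff 7.
- D: BR = c3, leader payoff 1.
Player I's induced payoffs are 3, 14, 7, 1, so Player I commits to B. Subgame-perfect outcome: (B, c2) with payoffs (14, 14).

14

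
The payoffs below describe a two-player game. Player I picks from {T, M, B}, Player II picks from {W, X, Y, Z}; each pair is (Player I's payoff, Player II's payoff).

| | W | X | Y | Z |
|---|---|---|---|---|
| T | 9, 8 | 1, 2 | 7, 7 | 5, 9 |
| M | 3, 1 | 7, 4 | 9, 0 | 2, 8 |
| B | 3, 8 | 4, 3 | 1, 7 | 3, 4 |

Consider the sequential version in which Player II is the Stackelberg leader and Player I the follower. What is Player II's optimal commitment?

Work backward from Player I's decision.
- W: BR = T, leader payoff 8.
- X: BR = M, leader payoff 4.
- Y: BR = M, leader payoff 0.
- Z: BR = T, leader payoff 9.
Maximizing over 8, 4, 0, 9, Player II chooses Z. Subgame-perfect outcome: (T, Z) with payoffs (5, 9).

Z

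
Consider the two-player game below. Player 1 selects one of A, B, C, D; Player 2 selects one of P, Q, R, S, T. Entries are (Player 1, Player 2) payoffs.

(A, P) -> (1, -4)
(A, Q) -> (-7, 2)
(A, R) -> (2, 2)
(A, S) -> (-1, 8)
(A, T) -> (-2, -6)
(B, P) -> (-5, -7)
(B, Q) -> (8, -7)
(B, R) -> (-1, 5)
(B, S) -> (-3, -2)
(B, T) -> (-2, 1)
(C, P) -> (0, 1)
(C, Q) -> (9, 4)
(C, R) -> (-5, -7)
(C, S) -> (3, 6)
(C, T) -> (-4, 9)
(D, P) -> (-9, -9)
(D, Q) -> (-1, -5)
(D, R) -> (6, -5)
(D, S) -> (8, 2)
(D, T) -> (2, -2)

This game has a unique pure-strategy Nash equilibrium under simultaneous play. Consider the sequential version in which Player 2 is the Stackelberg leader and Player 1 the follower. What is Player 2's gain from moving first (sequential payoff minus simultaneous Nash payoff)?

Solve by backward induction (Player 2 leads).
- P: BR = A, leader payoff -4.
- Q: BR = C, leader payoff 4.
- R: BR = D, leader payoff -5.
- S: BR = D, leader payoff 2.
- T: BR = D, leader payoff -2.
Among -4, 4, -5, 2, -2, the best is 4 at Q. Subgame-perfect outcome: (C, Q) with payoffs (9, 4).
Now find the simultaneous Nash equilibrium.
Player 1's best replies: P→A; Q→C; R→D; S→D; T→D.
Player 2's best replies: A→S; B→R; C→T; D→S.
The unique mutual best reply is (D, S), giving (8, 2).
Player 2's commitment gain: 4 − 2 = 2.

2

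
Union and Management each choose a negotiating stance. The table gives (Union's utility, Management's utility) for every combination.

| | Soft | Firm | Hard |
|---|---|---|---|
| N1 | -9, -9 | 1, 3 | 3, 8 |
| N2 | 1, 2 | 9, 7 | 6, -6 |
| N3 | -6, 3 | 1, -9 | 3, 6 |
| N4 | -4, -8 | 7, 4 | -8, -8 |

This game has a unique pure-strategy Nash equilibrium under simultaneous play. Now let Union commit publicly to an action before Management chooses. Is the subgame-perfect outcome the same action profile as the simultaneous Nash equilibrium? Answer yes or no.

Management best-responds to each possible Union move:
- N1: BR = Hard, leader payoff 3.
- N2: BR = Firm, leader payoff 9.
- N3: BR = Hard, leader payoff 3.
- N4: BR = Firm, leader payoff 7.
Union's induced payoffs are 3, 9, 3, 7, so Union commits to N2. Subgame-perfect outcome: (N2, Firm) with payoffs (9, 7).
Under simultaneous play:
Union's best replies: Soft→N2; Firm→N2; Hard→N2.
Management's best replies: N1→Hard; N2→Firm; N3→Hard; N4→Firm.
Only (N2, Firm) has each player best-responding; Nash payoffs (9, 7).
Sequential outcome (N2, Firm) coincides with the Nash profile (N2, Firm).

yes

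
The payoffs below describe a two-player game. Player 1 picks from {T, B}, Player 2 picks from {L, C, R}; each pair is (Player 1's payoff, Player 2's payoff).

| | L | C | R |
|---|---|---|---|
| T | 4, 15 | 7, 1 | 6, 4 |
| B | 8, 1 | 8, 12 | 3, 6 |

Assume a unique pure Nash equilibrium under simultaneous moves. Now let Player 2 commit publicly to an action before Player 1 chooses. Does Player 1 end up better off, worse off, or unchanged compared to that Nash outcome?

Solve by backward induction (Player 2 leads).
- L → Player 1 plays B (best of 4, 8); Player 2 gets 1.
- C → Player 1 plays B (best of 7, 8); Player 2 gets 12.
- R → Player 1 plays T (best of 6, 3); Player 2 gets 4.
Maximizing over 1, 12, 4, Player 2 chooses C. Subgame-perfect outcome: (B, C) with payoffs (8, 12).
For the simultaneous game, intersect best replies.
Player 1's best replies: L→B; C→B; R→T.
Player 2's best replies: T→L; B→C.
Only (B, C) has each player best-responding; Nash payoffs (8, 12).
Player 1 earns 8 sequentially versus 8 at the Nash outcome: unchanged.

unchanged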